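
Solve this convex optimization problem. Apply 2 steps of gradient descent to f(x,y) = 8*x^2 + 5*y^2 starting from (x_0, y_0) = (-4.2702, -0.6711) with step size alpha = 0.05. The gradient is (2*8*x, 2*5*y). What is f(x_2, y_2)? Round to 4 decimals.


Gradient descent on f(x,y) = 8*x^2 + 5*y^2.
Starting point: (-4.2702, -0.6711), alpha = 0.05
Step 1: grad_x = 2*8*-4.2702 = -68.3232, grad_y = 2*5*-0.6711 = -6.711
  x_1 = -4.2702 - 0.05*-68.3232 = -0.854
  y_1 = -0.6711 - 0.05*-6.711 = -0.3356
Step 2: grad_x = 2*8*-0.854 = -13.6646, grad_y = 2*5*-0.3356 = -3.3555
  x_2 = -0.854 - 0.05*-13.6646 = -0.1708
  y_2 = -0.3356 - 0.05*-3.3555 = -0.1678
f(-0.1708, -0.1678) = 8*(-0.1708)^2 + 5*(-0.1678)^2 = 0.3741


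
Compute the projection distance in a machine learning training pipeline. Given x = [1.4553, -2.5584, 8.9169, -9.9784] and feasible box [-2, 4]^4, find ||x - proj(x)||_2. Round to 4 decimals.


Project each component onto [-2, 4].
clip(1.4553) = 1.4553, clip(-2.5584) = -2.0, clip(8.9169) = 4.0, clip(-9.9784) = -2.0
Projection = [1.4553, -2.0, 4.0, -2.0]
Squared diffs: [0.0, 0.3118, 24.1759, 63.6549]
Distance = sqrt(88.1426) = 9.3884


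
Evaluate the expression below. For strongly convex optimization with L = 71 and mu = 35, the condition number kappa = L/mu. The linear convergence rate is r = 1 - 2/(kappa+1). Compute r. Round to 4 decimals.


Step 1: Compute the condition number.
kappa = L/mu = 71/35 = 2.0286
Step 2: Compute the convergence rate.
r = 1 - 2/(kappa + 1) = 1 - 2*mu/(L + mu) = (L - mu)/(L + mu) = 36/106 = 0.3396


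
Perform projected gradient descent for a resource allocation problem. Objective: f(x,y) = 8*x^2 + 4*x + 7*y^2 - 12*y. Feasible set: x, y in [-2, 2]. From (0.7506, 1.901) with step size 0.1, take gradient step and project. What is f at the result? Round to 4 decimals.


Step 1: Compute gradient at (0.7506, 1.901).
grad_x = 2*8*0.7506 + 4 = 16.0096
grad_y = 2*7*1.901 - 12 = 14.614
Step 2: Gradient step.
x_raw = 0.7506 - 0.1*16.0096 = -0.8504
y_raw = 1.901 - 0.1*14.614 = 0.4396
Step 3: Project onto [-2, 2].
x_proj = clip(-0.8504) = -0.8504
y_proj = clip(0.4396) = 0.4396
Step 4: Evaluate f.
f(-0.8504, 0.4396) = -1.539


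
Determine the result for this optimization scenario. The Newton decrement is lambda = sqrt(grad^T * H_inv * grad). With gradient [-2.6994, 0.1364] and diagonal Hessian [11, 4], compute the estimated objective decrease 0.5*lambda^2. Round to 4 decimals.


Step 1: H is diagonal, so H^(-1) * g = [-0.2454, 0.0341].
Step 2: g^T H^(-1) g = sum_i g_i^2 / H_ii
  = (-2.6994)^2/11 + (0.1364)^2/4
  = 0.6624 + 0.0047 = 0.6671
Step 3: Objective decrease = 0.5 * g^T H^(-1) g = 0.3335


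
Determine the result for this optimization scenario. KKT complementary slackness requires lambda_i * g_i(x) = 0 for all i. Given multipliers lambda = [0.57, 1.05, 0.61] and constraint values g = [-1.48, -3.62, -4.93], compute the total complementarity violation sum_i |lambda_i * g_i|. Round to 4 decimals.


KKT complementary slackness check:
lambda_1 * g_1 = 0.57 * -1.48 = -0.8436
lambda_2 * g_2 = 1.05 * -3.62 = -3.801
lambda_3 * g_3 = 0.61 * -4.93 = -3.0073
Total violation = 0.8436 + 3.801 + 3.0073 = 7.6519


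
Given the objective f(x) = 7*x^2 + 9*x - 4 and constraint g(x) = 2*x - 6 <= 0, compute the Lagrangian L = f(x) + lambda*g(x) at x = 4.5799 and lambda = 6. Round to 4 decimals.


Step 1: Evaluate f(x).
f(4.5799) = 7*4.5799^2 + 9*4.5799 - 4 = 184.0475
Step 2: Evaluate g(x).
g(4.5799) = 2*4.5799 - 6 = 3.1598
Step 3: Compute Lagrangian.
L = 184.0475 + 6*3.1598 = 203.0063


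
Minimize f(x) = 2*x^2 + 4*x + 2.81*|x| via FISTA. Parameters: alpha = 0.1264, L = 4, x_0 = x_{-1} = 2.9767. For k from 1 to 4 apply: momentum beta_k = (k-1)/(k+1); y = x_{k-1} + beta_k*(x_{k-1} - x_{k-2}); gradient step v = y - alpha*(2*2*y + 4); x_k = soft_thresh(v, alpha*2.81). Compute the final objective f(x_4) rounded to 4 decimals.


FISTA on f(x) = 2*x^2 + 4*x + 2.81*|x|
L = 4, alpha = 0.1264
Iteration 1: beta = 0.0, y = 2.9767 + 0.0*(2.9767 - 2.9767) = 2.9767
  grad(y) = 15.9068, v = y - alpha*grad = 0.9661
  prox(v) = soft_thresh(0.9661, 0.3552) = 0.6109
Iteration 2: beta = 0.3333, y = 0.6109 + 0.3333*(0.6109 - 2.9767) = -0.1777
  grad(y) = 3.2892, v = y - alpha*grad = -0.5935
  prox(v) = soft_thresh(-0.5935, 0.3552) = -0.2383
Iteration 3: beta = 0.5, y = -0.2383 + 0.5*(-0.2383 - 0.6109) = -0.6629
  grad(y) = 1.3486, v = y - alpha*grad = -0.8333
  prox(v) = soft_thresh(-0.8333, 0.3552) = -0.4781
Iteration 4: beta = 0.6, y = -0.4781 + 0.6*(-0.4781 + 0.2383) = -0.622
  grad(y) = 1.5118, v = y - alpha*grad = -0.8131
  prox(v) = soft_thresh(-0.8131, 0.3552) = -0.458
f(x_4) = 2*(-0.458)^2 + 4*(-0.458) + 2.81*|-0.458| = -0.1255


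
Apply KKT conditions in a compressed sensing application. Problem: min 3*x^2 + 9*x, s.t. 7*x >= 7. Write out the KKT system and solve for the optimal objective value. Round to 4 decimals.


Step 1: Try lambda = 0 (constraint inactive).
x_unc = -9/(2*3) = -1.5
Check: 7*-1.5 = -10.5 < 7 -- violated!
Step 2: Constraint must be active: 7*x = 7
x* = 7/7 = 1.0
lambda = (2*3*1.0 + 9)/7 = 2.1429
Step 3: Compute optimal value.
f(x*) = 3*1.0^2 + 9*1.0 = 12.0


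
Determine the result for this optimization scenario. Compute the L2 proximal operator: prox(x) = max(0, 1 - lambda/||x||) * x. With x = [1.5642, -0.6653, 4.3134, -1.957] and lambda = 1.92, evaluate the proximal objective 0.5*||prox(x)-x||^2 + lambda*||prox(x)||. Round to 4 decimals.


Step 1: Compute ||x||.
||x|| = 5.0324
Step 2: Compute scaling factor.
scale = max(0, 1 - 1.92/5.0324) = 0.6185
Step 3: prox(x) = [0.9674, -0.4115, 2.6677, -1.2103]
||prox(x)|| = 3.1124
Step 4: Proximal objective.
0.5*||prox-x||^2 = 1.8432
lambda*||prox|| = 5.9758
Total = 7.8189


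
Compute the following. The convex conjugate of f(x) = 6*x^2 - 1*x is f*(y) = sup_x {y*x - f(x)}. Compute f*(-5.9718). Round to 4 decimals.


f*(y) = sup_x {y*x - a*x^2 - b*x} = sup_x {(y-b)*x - a*x^2}
FOC: (y - b) - 2a*x = 0 => x* = (y - b)/(2a)
x* = (-5.9718 + 1)/(2*6) = -0.4143
f*(-5.9718) = (y-b)^2/(4a) = (-5.9718 + 1)^2/(4*6)
= 24.7188/24 = 1.0299


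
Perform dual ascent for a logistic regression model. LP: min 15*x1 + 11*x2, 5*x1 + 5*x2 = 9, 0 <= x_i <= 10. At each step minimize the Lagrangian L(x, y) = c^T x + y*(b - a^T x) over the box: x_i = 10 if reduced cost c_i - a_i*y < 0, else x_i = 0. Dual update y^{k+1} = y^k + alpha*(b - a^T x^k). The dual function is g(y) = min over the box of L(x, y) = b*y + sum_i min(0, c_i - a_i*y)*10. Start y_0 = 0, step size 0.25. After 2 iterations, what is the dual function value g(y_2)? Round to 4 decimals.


Dual ascent for LP: min 15*x1 + 11*x2, 5*x1 + 5*x2 = 9, 0 <= x_i <= 10
Step 1: y^k = 0.0, reduced costs: (15.0, 11.0)
  x^k = (0.0, 0.0), subgradient = b - a^T x = 9.0
  y^{k+1} = 0.0 + 0.25*9.0 = 2.25
Step 2: y^k = 2.25, reduced costs: (3.75, -0.25)
  x^k = (0.0, 10.0), subgradient = b - a^T x = -41.0
  y^{k+1} = 2.25 + 0.25*-41.0 = -8.0
Dual objective at y_2 = -8.0: reduced costs (55.0, 51.0), box minimizer x = (0.0, 0.0)
g(y_2) = b*y + (c1 - a1*y)*x1 + (c2 - a2*y)*x2 = 9*(-8.0) + 55.0*0.0 + 51.0*0.0 = -72.0 + 0.0 + 0.0 = -72.0


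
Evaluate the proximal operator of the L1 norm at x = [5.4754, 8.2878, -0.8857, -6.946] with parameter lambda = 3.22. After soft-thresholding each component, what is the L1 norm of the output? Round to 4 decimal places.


Soft-thresholding with lambda = 3.22:
prox(5.4754) = sign(5.4754)*max(|5.4754| - 3.22, 0) = 2.2554
prox(8.2878) = sign(8.2878)*max(|8.2878| - 3.22, 0) = 5.0678
prox(-0.8857) = sign(-0.8857)*max(|-0.8857| - 3.22, 0) = 0.0
prox(-6.946) = sign(-6.946)*max(|-6.946| - 3.22, 0) = -3.726
prox(x) = [2.2554, 5.0678, 0.0, -3.726]
||prox(x)||_1 = 2.2554 + 5.0678 + 0.0 + 3.726 = 11.0492


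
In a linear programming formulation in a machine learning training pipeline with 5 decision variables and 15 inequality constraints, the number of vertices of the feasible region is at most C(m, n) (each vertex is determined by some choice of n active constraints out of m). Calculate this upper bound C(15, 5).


Each vertex corresponds to some choice of n active constraints out of m, so the number of vertices is at most C(m, n) = m! / (n!(m-n)!).
m = 15, n = 5
Numerator: 15 * 14 * 13 * 12 * 11
Denominator: 5! = 120
C(15, 5) = 3003


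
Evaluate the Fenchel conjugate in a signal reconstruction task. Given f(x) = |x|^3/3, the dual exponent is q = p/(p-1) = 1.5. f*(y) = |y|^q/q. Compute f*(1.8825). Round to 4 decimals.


The conjugate exponent q satisfies 1/p + 1/q = 1.
p = 3, so q = 3/(3 - 1) = 1.5
|y|^q = 1.8825^1.5 = 2.5829
f*(1.8825) = 2.5829 / 1.5 = 1.7219


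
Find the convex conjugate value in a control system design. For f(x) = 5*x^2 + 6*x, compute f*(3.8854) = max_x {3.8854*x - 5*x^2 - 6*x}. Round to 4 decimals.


f*(y) = sup_x {y*x - a*x^2 - b*x} = sup_x {(y-b)*x - a*x^2}
FOC: (y - b) - 2a*x = 0 => x* = (y - b)/(2a)
x* = (3.8854 - 6)/(2*5) = -0.2115
f*(3.8854) = (y-b)^2/(4a) = (3.8854 - 6)^2/(4*5)
= 4.4715/20 = 0.2236


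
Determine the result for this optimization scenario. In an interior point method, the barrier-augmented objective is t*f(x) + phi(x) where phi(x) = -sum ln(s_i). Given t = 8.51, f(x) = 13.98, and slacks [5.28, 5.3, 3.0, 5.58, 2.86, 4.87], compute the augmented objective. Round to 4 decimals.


Step 1: Compute log-barrier.
ln values: [1.6639, 1.6677, 1.0986, 1.7192, 1.0508, 1.5831]
phi = -(1.6639 + 1.6677 + 1.0986 + 1.7192 + 1.0508 + 1.5831) = -8.7833
Step 2: Compute augmented objective.
t*f(x) = 8.51*13.98 = 118.9698
Total = 118.9698 - 8.7833 = 110.1865


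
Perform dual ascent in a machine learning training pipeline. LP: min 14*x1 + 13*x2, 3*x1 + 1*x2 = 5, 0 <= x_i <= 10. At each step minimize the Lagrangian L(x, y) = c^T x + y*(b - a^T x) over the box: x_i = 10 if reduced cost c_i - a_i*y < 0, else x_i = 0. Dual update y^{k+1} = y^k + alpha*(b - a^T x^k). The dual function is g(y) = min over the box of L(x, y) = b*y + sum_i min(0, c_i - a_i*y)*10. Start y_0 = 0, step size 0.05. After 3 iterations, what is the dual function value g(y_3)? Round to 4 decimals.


Dual ascent for LP: min 14*x1 + 13*x2, 3*x1 + 1*x2 = 5, 0 <= x_i <= 10
Step 1: y^k = 0.0, reduced costs: (14.0, 13.0)
  x^k = (0.0, 0.0), subgradient = b - a^T x = 5.0
  y^{k+1} = 0.0 + 0.05*5.0 = 0.25
Step 2: y^k = 0.25, reduced costs: (13.25, 12.75)
  x^k = (0.0, 0.0), subgradient = b - a^T x = 5.0
  y^{k+1} = 0.25 + 0.05*5.0 = 0.5
Step 3: y^k = 0.5, reduced costs: (12.5, 12.5)
  x^k = (0.0, 0.0), subgradient = b - a^T x = 5.0
  y^{k+1} = 0.5 + 0.05*5.0 = 0.75
Dual objective at y_3 = 0.75: reduced costs (11.75, 12.25), box minimizer x = (0.0, 0.0)
g(y_3) = b*y + (c1 - a1*y)*x1 + (c2 - a2*y)*x2 = 5*0.75 + 11.75*0.0 + 12.25*0.0 = 3.75 + 0.0 + 0.0 = 3.75


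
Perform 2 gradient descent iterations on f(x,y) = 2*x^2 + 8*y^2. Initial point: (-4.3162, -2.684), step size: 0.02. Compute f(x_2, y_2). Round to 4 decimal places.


Gradient descent on f(x,y) = 2*x^2 + 8*y^2.
Starting point: (-4.3162, -2.684), alpha = 0.02
Step 1: grad_x = 2*2*-4.3162 = -17.2648, grad_y = 2*8*-2.684 = -42.944
  x_1 = -4.3162 - 0.02*-17.2648 = -3.9709
  y_1 = -2.684 - 0.02*-42.944 = -1.8251
Step 2: grad_x = 2*2*-3.9709 = -15.8836, grad_y = 2*8*-1.8251 = -29.2019
  x_2 = -3.9709 - 0.02*-15.8836 = -3.6532
  y_2 = -1.8251 - 0.02*-29.2019 = -1.2411
f(-3.6532, -1.2411) = 2*(-3.6532)^2 + 8*(-1.2411)^2 = 39.0145


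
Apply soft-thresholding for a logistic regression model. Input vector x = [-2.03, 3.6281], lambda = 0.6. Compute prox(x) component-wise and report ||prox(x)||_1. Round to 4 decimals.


Soft-thresholding with lambda = 0.6:
prox(-2.03) = sign(-2.03)*max(|-2.03| - 0.6, 0) = -1.43
prox(3.6281) = sign(3.6281)*max(|3.6281| - 0.6, 0) = 3.0281
prox(x) = [-1.43, 3.0281]
||prox(x)||_1 = 1.43 + 3.0281 = 4.4581


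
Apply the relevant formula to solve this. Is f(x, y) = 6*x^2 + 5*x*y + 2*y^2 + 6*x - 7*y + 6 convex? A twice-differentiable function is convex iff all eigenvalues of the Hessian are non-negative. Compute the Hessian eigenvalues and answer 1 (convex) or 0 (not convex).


The Hessian of f(x,y) = 6*x^2 + 5*x*y + 2*y^2 + 6*x - 7*y + 6 is:
H = [[12, 5], [5, 4]]
Trace = 12 + 4 = 16
Determinant = 12*4 - (5)^2 = 23
Discriminant = (16)^2 - 4*23 = 164.0
Eigenvalues: lambda_1 = 1.5969, lambda_2 = 14.4031
The function is convex.

1


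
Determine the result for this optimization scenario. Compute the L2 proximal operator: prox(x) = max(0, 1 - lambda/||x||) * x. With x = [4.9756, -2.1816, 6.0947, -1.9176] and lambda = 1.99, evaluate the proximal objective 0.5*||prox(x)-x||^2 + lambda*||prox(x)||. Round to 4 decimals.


Step 1: Compute ||x||.
||x|| = 8.3868
Step 2: Compute scaling factor.
scale = max(0, 1 - 1.99/8.3868) = 0.7627
Step 3: prox(x) = [3.795, -1.664, 4.6486, -1.4626]
||prox(x)|| = 6.3968
Step 4: Proximal objective.
0.5*||prox-x||^2 = 1.9801
lambda*||prox|| = 12.7296
Total = 14.7097


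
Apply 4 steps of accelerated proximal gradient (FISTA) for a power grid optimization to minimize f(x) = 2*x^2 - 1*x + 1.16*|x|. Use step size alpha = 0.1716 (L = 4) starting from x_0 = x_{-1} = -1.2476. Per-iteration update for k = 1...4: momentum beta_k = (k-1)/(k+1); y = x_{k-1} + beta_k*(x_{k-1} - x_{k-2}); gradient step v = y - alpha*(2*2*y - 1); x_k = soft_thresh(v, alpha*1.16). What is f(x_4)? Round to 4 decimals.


FISTA on f(x) = 2*x^2 - 1*x + 1.16*|x|
L = 4, alpha = 0.1716
Iteration 1: beta = 0.0, y = -1.2476 + 0.0*(-1.2476 + 1.2476) = -1.2476
  grad(y) = -5.9904, v = y - alpha*grad = -0.2196
  prox(v) = soft_thresh(-0.2196, 0.1991) = -0.0206
Iteration 2: beta = 0.3333, y = -0.0206 + 0.3333*(-0.0206 + 1.2476) = 0.3884
  grad(y) = 0.5536, v = y - alpha*grad = 0.2934
  prox(v) = soft_thresh(0.2934, 0.1991) = 0.0943
Iteration 3: beta = 0.5, y = 0.0943 + 0.5*(0.0943 + 0.0206) = 0.1518
  grad(y) = -0.3927, v = y - alpha*grad = 0.2192
  prox(v) = soft_thresh(0.2192, 0.1991) = 0.0202
Iteration 4: beta = 0.6, y = 0.0202 + 0.6*(0.0202 - 0.0943) = -0.0244
  grad(y) = -1.0974, v = y - alpha*grad = 0.164
  prox(v) = soft_thresh(0.164, 0.1991) = 0.0
f(x_4) = 2*0.0^2 - 1*0.0 + 1.16*|0.0| = 0.0


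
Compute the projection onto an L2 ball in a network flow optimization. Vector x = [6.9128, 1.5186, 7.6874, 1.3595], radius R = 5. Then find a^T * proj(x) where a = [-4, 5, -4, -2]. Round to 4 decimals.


Step 1: Compute ||x|| (intermediates to 6 decimals).
||x|| = sqrt(6.9128^2 + 1.5186^2 + 7.6874^2 + 1.3595^2) = 10.537424
Step 2: Project.
Since ||x|| > R, scale = R/||x|| = 5/10.537424 = 0.474499, proj(x) = scale * x
proj(x) = [3.280117, 0.720574, 3.647664, 0.645081]
Step 3: Dot product.
a^T * proj(x) = -4*3.280117 + 5*0.720574 - 4*3.647664 - 2*0.645081 = -25.3984


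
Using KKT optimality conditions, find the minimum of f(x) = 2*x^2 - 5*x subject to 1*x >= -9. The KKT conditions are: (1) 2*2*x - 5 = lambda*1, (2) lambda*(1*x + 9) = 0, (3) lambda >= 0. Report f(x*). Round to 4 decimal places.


Step 1: Try lambda = 0 (constraint inactive).
Stationarity: 2*2*x - 5 = 0
x* = 5/(2*2) = 1.25
Check constraint: 1*1.25 = 1.25 >= -9 -- satisfied.
Step 2: Compute optimal value.
f(x*) = 2*1.25^2 - 5*1.25 = -3.125


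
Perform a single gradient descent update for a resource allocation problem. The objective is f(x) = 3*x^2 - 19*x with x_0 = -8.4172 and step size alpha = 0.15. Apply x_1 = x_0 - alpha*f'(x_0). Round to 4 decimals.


We compute the gradient at x_0 and apply the update.
f'(x) = 6*x - 19
f'(-8.4172) = 6*-8.4172 - 19 = -69.5032
x_1 = -8.4172 - 0.15*-69.5032 = 2.0083


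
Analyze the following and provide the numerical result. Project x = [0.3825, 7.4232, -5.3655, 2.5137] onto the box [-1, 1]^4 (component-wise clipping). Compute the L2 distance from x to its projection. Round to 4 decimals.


Project each component onto [-1, 1].
clip(0.3825) = 0.3825, clip(7.4232) = 1.0, clip(-5.3655) = -1.0, clip(2.5137) = 1.0
Projection = [0.3825, 1.0, -1.0, 1.0]
Squared diffs: [0.0, 41.2575, 19.0576, 2.2913]
Distance = sqrt(62.6064) = 7.9124


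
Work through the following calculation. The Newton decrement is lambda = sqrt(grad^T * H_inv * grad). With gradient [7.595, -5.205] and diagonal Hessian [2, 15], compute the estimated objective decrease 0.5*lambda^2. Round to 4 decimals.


Step 1: H is diagonal, so H^(-1) * g = [3.7975, -0.347].
Step 2: g^T H^(-1) g = sum_i g_i^2 / H_ii
  = (7.595)^2/2 + (-5.205)^2/15
  = 28.842 + 1.8061 = 30.6481
Step 3: Objective decrease = 0.5 * g^T H^(-1) g = 15.3241


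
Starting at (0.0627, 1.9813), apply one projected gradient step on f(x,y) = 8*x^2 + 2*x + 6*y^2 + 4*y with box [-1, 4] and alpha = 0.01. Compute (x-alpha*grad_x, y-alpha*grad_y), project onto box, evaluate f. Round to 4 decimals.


Step 1: Compute gradient at (0.0627, 1.9813).
grad_x = 2*8*0.0627 + 2 = 3.0032
grad_y = 2*6*1.9813 + 4 = 27.7756
Step 2: Gradient step.
x_raw = 0.0627 - 0.01*3.0032 = 0.0327
y_raw = 1.9813 - 0.01*27.7756 = 1.7035
Step 3: Project onto [-1, 4].
x_proj = clip(0.0327) = 0.0327
y_proj = clip(1.7035) = 1.7035
Step 4: Evaluate f.
f(0.0327, 1.7035) = 24.3004


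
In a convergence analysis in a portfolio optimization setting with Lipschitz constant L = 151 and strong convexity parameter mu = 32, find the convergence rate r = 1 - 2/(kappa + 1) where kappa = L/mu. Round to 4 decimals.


Step 1: Compute the condition number.
kappa = L/mu = 151/32 = 4.7188
Step 2: Compute the convergence rate.
r = 1 - 2/(kappa + 1) = 1 - 2*mu/(L + mu) = (L - mu)/(L + mu) = 119/183 = 0.6503


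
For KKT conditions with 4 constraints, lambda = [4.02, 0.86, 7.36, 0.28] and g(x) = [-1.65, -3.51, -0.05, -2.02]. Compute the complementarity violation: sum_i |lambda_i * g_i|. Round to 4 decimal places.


KKT complementary slackness check:
lambda_1 * g_1 = 4.02 * -1.65 = -6.633
lambda_2 * g_2 = 0.86 * -3.51 = -3.0186
lambda_3 * g_3 = 7.36 * -0.05 = -0.368
lambda_4 * g_4 = 0.28 * -2.02 = -0.5656
Total violation = 6.633 + 3.0186 + 0.368 + 0.5656 = 10.5852


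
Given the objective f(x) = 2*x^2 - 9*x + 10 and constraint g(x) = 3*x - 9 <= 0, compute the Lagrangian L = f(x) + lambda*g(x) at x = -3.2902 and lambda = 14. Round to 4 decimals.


Step 1: Evaluate f(x).
f(-3.2902) = 2*(-3.2902)^2 - 9*(-3.2902) + 10 = 61.2626
Step 2: Evaluate g(x).
g(-3.2902) = 3*-3.2902 - 9 = -18.8706
Step 3: Compute Lagrangian.
L = 61.2626 + 14*-18.8706 = -202.9258


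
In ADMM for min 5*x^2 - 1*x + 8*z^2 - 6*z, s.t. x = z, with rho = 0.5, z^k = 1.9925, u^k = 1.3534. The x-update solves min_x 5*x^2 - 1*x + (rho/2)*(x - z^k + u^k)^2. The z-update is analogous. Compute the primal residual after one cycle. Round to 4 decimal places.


ADMM iteration with rho = 0.5, z^k = 1.9925, u^k = 1.3534
Step 1: x-update.
Minimize 5*x^2 - 1*x + (0.5/2)*(x - 1.9925 + 1.3534)^2
FOC: (2*5 + 0.5)*x = 1 + 0.5*(1.9925 - 1.3534)
x^{k+1} = 0.1257
Step 2: z-update.
Minimize 8*z^2 - 6*z + (0.5/2)*(0.1257 - z + 1.3534)^2
FOC: (2*8 + 0.5)*z = 6 + 0.5*(0.1257 + 1.3534)
z^{k+1} = 0.4085
Step 3: u-update.
u^{k+1} = 1.3534 + 0.1257 - 0.4085 = 1.0706
Step 4: Primal residual = |0.1257 - 0.4085| = 0.2828


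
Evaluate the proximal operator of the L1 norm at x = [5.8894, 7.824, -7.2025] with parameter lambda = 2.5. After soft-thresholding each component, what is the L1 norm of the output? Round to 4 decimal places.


Soft-thresholding with lambda = 2.5:
prox(5.8894) = sign(5.8894)*max(|5.8894| - 2.5, 0) = 3.3894
prox(7.824) = sign(7.824)*max(|7.824| - 2.5, 0) = 5.324
prox(-7.2025) = sign(-7.2025)*max(|-7.2025| - 2.5, 0) = -4.7025
prox(x) = [3.3894, 5.324, -4.7025]
||prox(x)||_1 = 3.3894 + 5.324 + 4.7025 = 13.4159


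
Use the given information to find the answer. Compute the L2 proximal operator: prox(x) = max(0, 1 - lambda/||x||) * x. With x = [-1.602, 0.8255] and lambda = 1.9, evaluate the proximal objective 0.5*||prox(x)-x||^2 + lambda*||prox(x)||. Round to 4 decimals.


Step 1: Compute ||x||.
||x|| = 1.8022
Step 2: Compute scaling factor.
scale = max(0, 1 - 1.9/1.8022) = 0.0
Step 3: prox(x) = [-0.0, 0.0]
||prox(x)|| = 0.0
Step 4: Proximal objective.
0.5*||prox-x||^2 = 1.6239
lambda*||prox|| = 0.0
Total = 1.6239


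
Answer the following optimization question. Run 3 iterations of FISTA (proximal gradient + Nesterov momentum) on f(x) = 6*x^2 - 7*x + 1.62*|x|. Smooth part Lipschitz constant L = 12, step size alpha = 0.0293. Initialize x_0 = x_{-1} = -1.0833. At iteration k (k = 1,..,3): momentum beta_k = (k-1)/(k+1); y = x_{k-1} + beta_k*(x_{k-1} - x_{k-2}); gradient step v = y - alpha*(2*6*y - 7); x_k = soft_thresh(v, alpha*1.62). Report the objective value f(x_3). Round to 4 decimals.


FISTA on f(x) = 6*x^2 - 7*x + 1.62*|x|
L = 12, alpha = 0.0293
Iteration 1: beta = 0.0, y = -1.0833 + 0.0*(-1.0833 + 1.0833) = -1.0833
  grad(y) = -19.9996, v = y - alpha*grad = -0.4973
  prox(v) = soft_thresh(-0.4973, 0.0475) = -0.4498
Iteration 2: beta = 0.3333, y = -0.4498 + 0.3333*(-0.4498 + 1.0833) = -0.2387
  grad(y) = -9.8643, v = y - alpha*grad = 0.0503
  prox(v) = soft_thresh(0.0503, 0.0475) = 0.0029
Iteration 3: beta = 0.5, y = 0.0029 + 0.5*(0.0029 + 0.4498) = 0.2292
  grad(y) = -4.2494, v = y - alpha*grad = 0.3537
  prox(v) = soft_thresh(0.3537, 0.0475) = 0.3063
f(x_3) = 6*0.3063^2 - 7*0.3063 + 1.62*|0.3063| = -1.0849


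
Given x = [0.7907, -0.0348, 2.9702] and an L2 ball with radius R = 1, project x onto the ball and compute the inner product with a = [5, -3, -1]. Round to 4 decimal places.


Step 1: Compute ||x|| (intermediates to 6 decimals).
||x|| = sqrt(0.7907^2 + (-0.0348)^2 + 2.9702^2) = 3.073842
Step 2: Project.
Since ||x|| > R, scale = R/||x|| = 1/3.073842 = 0.325326, proj(x) = scale * x
proj(x) = [0.257235, -0.011321, 0.966283]
Step 3: Dot product.
a^T * proj(x) = 5*0.257235 - 3*(-0.011321) - 1*0.966283 = 0.3539


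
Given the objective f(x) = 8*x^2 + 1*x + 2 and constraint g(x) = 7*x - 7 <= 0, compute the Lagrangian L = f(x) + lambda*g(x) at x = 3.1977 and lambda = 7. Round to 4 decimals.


Step 1: Evaluate f(x).
f(3.1977) = 8*3.1977^2 + 1*3.1977 + 2 = 87.0
Step 2: Evaluate g(x).
g(3.1977) = 7*3.1977 - 7 = 15.3839
Step 3: Compute Lagrangian.
L = 87.0 + 7*15.3839 = 194.6873


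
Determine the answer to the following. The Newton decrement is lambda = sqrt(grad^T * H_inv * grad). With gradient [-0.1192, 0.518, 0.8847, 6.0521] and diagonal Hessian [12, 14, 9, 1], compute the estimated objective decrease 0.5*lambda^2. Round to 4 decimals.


Step 1: H is diagonal, so H^(-1) * g = [-0.0099, 0.037, 0.0983, 6.0521].
Step 2: g^T H^(-1) g = sum_i g_i^2 / H_ii
  = (-0.1192)^2/12 + (0.518)^2/14 + (0.8847)^2/9 + (6.0521)^2/1
  = 0.0012 + 0.0192 + 0.087 + 36.6279 = 36.7352
Step 3: Objective decrease = 0.5 * g^T H^(-1) g = 18.3676


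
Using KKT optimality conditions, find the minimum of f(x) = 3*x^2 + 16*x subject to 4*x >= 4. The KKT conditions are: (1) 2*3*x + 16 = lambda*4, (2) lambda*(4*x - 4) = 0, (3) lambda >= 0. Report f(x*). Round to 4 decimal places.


Step 1: Try lambda = 0 (constraint inactive).
x_unc = -16/(2*3) = -2.6667
Check: 4*-2.6667 = -10.6668 < 4 -- violated!
Step 2: Constraint must be active: 4*x = 4
x* = 4/4 = 1.0
lambda = (2*3*1.0 + 16)/4 = 5.5
Step 3: Compute optimal value.
f(x*) = 3*1.0^2 + 16*1.0 = 19.0


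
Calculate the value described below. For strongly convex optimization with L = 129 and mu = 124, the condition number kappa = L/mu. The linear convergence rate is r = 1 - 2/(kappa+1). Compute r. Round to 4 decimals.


Step 1: Compute the condition number.
kappa = L/mu = 129/124 = 1.0403
Step 2: Compute the convergence rate.
r = 1 - 2/(kappa + 1) = 1 - 2*mu/(L + mu) = (L - mu)/(L + mu) = 5/253 = 0.0198


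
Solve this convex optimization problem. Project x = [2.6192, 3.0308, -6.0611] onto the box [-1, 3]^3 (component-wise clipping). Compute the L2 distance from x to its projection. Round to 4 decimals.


Project each component onto [-1, 3].
clip(2.6192) = 2.6192, clip(3.0308) = 3.0, clip(-6.0611) = -1.0
Projection = [2.6192, 3.0, -1.0]
Squared diffs: [0.0, 0.0009, 25.6147]
Distance = sqrt(25.6156) = 5.0612


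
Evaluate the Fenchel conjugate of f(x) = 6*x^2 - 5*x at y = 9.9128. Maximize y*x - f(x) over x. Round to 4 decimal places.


f*(y) = sup_x {y*x - a*x^2 - b*x} = sup_x {(y-b)*x - a*x^2}
FOC: (y - b) - 2a*x = 0 => x* = (y - b)/(2a)
x* = (9.9128 + 5)/(2*6) = 1.2427
f*(9.9128) = (y-b)^2/(4a) = (9.9128 + 5)^2/(4*6)
= 222.3916/24 = 9.2663


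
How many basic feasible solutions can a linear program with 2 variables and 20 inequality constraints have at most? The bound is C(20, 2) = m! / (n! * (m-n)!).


Each vertex corresponds to some choice of n active constraints out of m, so the number of vertices is at most C(m, n) = m! / (n!(m-n)!).
m = 20, n = 2
Numerator: 20 * 19
Denominator: 2! = 2
C(20, 2) = 190


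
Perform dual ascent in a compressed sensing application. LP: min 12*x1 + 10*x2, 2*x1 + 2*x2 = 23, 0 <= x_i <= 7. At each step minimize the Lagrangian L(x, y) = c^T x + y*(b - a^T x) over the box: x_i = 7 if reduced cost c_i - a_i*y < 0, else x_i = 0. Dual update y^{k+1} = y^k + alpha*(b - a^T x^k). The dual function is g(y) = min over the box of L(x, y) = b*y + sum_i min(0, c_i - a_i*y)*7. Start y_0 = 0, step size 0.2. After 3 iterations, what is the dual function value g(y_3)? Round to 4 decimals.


Dual ascent for LP: min 12*x1 + 10*x2, 2*x1 + 2*x2 = 23, 0 <= x_i <= 7
Step 1: y^k = 0.0, reduced costs: (12.0, 10.0)
  x^k = (0.0, 0.0), subgradient = b - a^T x = 23.0
  y^{k+1} = 0.0 + 0.2*23.0 = 4.6
Step 2: y^k = 4.6, reduced costs: (2.8, 0.8)
  x^k = (0.0, 0.0), subgradient = b - a^T x = 23.0
  y^{k+1} = 4.6 + 0.2*23.0 = 9.2
Step 3: y^k = 9.2, reduced costs: (-6.4, -8.4)
  x^k = (7.0, 7.0), subgradient = b - a^T x = -5.0
  y^{k+1} = 9.2 + 0.2*-5.0 = 8.2
Dual objective at y_3 = 8.2: reduced costs (-4.4, -6.4), box minimizer x = (7.0, 7.0)
g(y_3) = b*y + (c1 - a1*y)*x1 + (c2 - a2*y)*x2 = 23*8.2 + (-4.4)*7.0 + (-6.4)*7.0 = 188.6 - 30.8 - 44.8 = 113.0


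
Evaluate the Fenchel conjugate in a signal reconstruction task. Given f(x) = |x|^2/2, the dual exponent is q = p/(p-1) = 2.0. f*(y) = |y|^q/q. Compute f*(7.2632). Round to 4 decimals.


The conjugate exponent q satisfies 1/p + 1/q = 1.
p = 2, so q = 2/(2 - 1) = 2.0
|y|^q = 7.2632^2.0 = 52.7541
f*(7.2632) = 52.7541 / 2.0 = 26.377


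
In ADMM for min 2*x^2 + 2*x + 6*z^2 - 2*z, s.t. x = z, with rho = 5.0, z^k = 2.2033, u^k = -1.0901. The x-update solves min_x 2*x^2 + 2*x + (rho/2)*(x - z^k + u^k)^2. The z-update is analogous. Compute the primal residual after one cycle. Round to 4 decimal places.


ADMM iteration with rho = 5.0, z^k = 2.2033, u^k = -1.0901
Step 1: x-update.
Minimize 2*x^2 + 2*x + (5.0/2)*(x - 2.2033 - 1.0901)^2
FOC: (2*2 + 5.0)*x = -2 + 5.0*(2.2033 + 1.0901)
x^{k+1} = 1.6074
Step 2: z-update.
Minimize 6*z^2 - 2*z + (5.0/2)*(1.6074 - z - 1.0901)^2
FOC: (2*6 + 5.0)*z = 2 + 5.0*(1.6074 - 1.0901)
z^{k+1} = 0.2698
Step 3: u-update.
u^{k+1} = -1.0901 + 1.6074 - 0.2698 = 0.2475
Step 4: Primal residual = |1.6074 - 0.2698| = 1.3376


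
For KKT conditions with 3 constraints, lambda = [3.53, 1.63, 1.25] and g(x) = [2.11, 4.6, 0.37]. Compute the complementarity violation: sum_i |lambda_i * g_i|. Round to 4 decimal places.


KKT complementary slackness check:
lambda_1 * g_1 = 3.53 * 2.11 = 7.4483
lambda_2 * g_2 = 1.63 * 4.6 = 7.498
lambda_3 * g_3 = 1.25 * 0.37 = 0.4625
Total violation = 7.4483 + 7.498 + 0.4625 = 15.4088


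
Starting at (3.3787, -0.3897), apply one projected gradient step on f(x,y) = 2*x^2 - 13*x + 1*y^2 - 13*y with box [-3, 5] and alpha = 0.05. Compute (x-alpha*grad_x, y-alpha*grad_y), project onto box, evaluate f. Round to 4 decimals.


Step 1: Compute gradient at (3.3787, -0.3897).
grad_x = 2*2*3.3787 - 13 = 0.5148
grad_y = 2*1*-0.3897 - 13 = -13.7794
Step 2: Gradient step.
x_raw = 3.3787 - 0.05*0.5148 = 3.353
y_raw = -0.3897 - 0.05*-13.7794 = 0.2993
Step 3: Project onto [-3, 5].
x_proj = clip(3.353) = 3.353
y_proj = clip(0.2993) = 0.2993
Step 4: Evaluate f.
f(3.353, 0.2993) = -24.9047


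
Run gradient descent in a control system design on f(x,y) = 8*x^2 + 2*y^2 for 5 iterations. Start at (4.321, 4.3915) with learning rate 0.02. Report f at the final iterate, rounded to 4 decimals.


Gradient descent on f(x,y) = 8*x^2 + 2*y^2.
Starting point: (4.321, 4.3915), alpha = 0.02
Step 1: grad_x = 2*8*4.321 = 69.136, grad_y = 2*2*4.3915 = 17.566
  x_1 = 4.321 - 0.02*69.136 = 2.9383
  y_1 = 4.3915 - 0.02*17.566 = 4.0402
Step 2: grad_x = 2*8*2.9383 = 47.0125, grad_y = 2*2*4.0402 = 16.1607
  x_2 = 2.9383 - 0.02*47.0125 = 1.998
  y_2 = 4.0402 - 0.02*16.1607 = 3.717
Step 3: grad_x = 2*8*1.998 = 31.9685, grad_y = 2*2*3.717 = 14.8679
  x_3 = 1.998 - 0.02*31.9685 = 1.3587
  y_3 = 3.717 - 0.02*14.8679 = 3.4196
Step 4: grad_x = 2*8*1.3587 = 21.7386, grad_y = 2*2*3.4196 = 13.6784
  x_4 = 1.3587 - 0.02*21.7386 = 0.9239
  y_4 = 3.4196 - 0.02*13.6784 = 3.146
Step 5: grad_x = 2*8*0.9239 = 14.7822, grad_y = 2*2*3.146 = 12.5842
  x_5 = 0.9239 - 0.02*14.7822 = 0.6282
  y_5 = 3.146 - 0.02*12.5842 = 2.8944
f(0.6282, 2.8944) = 8*0.6282^2 + 2*2.8944^2 = 19.9121


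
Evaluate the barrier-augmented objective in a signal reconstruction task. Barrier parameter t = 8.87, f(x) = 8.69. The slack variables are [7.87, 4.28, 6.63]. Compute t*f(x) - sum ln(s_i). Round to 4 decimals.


Step 1: Compute log-barrier.
ln values: [2.0631, 1.454, 1.8916]
phi = -(2.0631 + 1.454 + 1.8916) = -5.4086
Step 2: Compute augmented objective.
t*f(x) = 8.87*8.69 = 77.0803
Total = 77.0803 - 5.4086 = 71.6717


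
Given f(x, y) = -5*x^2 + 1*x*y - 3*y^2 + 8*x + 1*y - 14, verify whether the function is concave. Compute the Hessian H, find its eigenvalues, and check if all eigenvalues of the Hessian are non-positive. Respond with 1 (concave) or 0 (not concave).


The Hessian of f(x,y) = -5*x^2 + 1*x*y - 3*y^2 + 8*x + 1*y - 14 is:
H = [[-10, 1], [1, -6]]
Trace = -10 - 6 = -16
Determinant = -10*-6 - (1)^2 = 59
Discriminant = (-16)^2 - 4*59 = 20.0
Eigenvalues: lambda_1 = -10.2361, lambda_2 = -5.7639
The function is concave.

1


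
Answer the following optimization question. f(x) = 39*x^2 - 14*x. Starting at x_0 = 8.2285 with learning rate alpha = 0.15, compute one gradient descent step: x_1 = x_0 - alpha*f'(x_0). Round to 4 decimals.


We compute the gradient at x_0 and apply the update.
f'(x) = 78*x - 14
f'(8.2285) = 78*8.2285 - 14 = 627.823
x_1 = 8.2285 - 0.15*627.823 = -85.945


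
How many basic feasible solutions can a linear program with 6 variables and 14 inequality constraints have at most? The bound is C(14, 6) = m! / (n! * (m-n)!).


Each vertex corresponds to some choice of n active constraints out of m, so the number of vertices is at most C(m, n) = m! / (n!(m-n)!).
m = 14, n = 6
Numerator: 14 * 13 * 12 * 11 * 10 * 9
Denominator: 6! = 720
C(14, 6) = 3003


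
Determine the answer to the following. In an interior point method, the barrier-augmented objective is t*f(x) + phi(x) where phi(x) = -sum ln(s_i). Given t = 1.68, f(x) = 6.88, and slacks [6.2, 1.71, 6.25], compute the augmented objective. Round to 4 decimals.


Step 1: Compute log-barrier.
ln values: [1.8245, 0.5365, 1.8326]
phi = -(1.8245 + 0.5365 + 1.8326) = -4.1936
Step 2: Compute augmented objective.
t*f(x) = 1.68*6.88 = 11.5584
Total = 11.5584 - 4.1936 = 7.3648


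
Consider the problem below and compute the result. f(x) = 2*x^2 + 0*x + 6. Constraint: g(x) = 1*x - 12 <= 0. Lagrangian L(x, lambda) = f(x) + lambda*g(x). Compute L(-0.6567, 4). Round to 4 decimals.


Step 1: Evaluate f(x).
f(-0.6567) = 2*(-0.6567)^2 + 0*(-0.6567) + 6 = 6.8625
Step 2: Evaluate g(x).
g(-0.6567) = 1*-0.6567 - 12 = -12.6567
Step 3: Compute Lagrangian.
L = 6.8625 + 4*-12.6567 = -43.7643


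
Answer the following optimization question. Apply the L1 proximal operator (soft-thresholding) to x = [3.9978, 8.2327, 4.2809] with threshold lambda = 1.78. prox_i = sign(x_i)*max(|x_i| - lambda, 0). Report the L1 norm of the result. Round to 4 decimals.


Soft-thresholding with lambda = 1.78:
prox(3.9978) = sign(3.9978)*max(|3.9978| - 1.78, 0) = 2.2178
prox(8.2327) = sign(8.2327)*max(|8.2327| - 1.78, 0) = 6.4527
prox(4.2809) = sign(4.2809)*max(|4.2809| - 1.78, 0) = 2.5009
prox(x) = [2.2178, 6.4527, 2.5009]
||prox(x)||_1 = 2.2178 + 6.4527 + 2.5009 = 11.1714


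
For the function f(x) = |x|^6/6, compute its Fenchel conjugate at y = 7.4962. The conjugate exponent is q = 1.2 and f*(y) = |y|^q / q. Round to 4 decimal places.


The conjugate exponent q satisfies 1/p + 1/q = 1.
p = 6, so q = 6/(6 - 1) = 1.2
|y|^q = 7.4962^1.2 = 11.2153
f*(7.4962) = 11.2153 / 1.2 = 9.3461


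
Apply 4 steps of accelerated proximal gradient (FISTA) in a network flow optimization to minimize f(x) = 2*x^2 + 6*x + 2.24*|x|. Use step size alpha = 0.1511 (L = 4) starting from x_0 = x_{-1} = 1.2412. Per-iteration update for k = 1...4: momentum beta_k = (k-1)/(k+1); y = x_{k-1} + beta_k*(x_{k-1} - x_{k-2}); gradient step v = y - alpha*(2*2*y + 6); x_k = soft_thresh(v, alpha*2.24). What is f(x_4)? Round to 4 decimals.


FISTA on f(x) = 2*x^2 + 6*x + 2.24*|x|
L = 4, alpha = 0.1511
Iteration 1: beta = 0.0, y = 1.2412 + 0.0*(1.2412 - 1.2412) = 1.2412
  grad(y) = 10.9648, v = y - alpha*grad = -0.4156
  prox(v) = soft_thresh(-0.4156, 0.3385) = -0.0771
Iteration 2: beta = 0.3333, y = -0.0771 + 0.3333*(-0.0771 - 1.2412) = -0.5166
  grad(y) = 3.9338, v = y - alpha*grad = -1.1109
  prox(v) = soft_thresh(-1.1109, 0.3385) = -0.7725
Iteration 3: beta = 0.5, y = -0.7725 + 0.5*(-0.7725 + 0.0771) = -1.1202
  grad(y) = 1.5193, v = y - alpha*grad = -1.3497
  prox(v) = soft_thresh(-1.3497, 0.3385) = -1.0113
Iteration 4: beta = 0.6, y = -1.0113 + 0.6*(-1.0113 + 0.7725) = -1.1545
  grad(y) = 1.3818, v = y - alpha*grad = -1.3633
  prox(v) = soft_thresh(-1.3633, 0.3385) = -1.0249
f(x_4) = 2*(-1.0249)^2 + 6*(-1.0249) + 2.24*|-1.0249| = -1.7528


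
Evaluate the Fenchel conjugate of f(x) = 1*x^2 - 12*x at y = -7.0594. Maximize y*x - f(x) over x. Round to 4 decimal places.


f*(y) = sup_x {y*x - a*x^2 - b*x} = sup_x {(y-b)*x - a*x^2}
FOC: (y - b) - 2a*x = 0 => x* = (y - b)/(2a)
x* = (-7.0594 + 12)/(2*1) = 2.4703
f*(-7.0594) = (y-b)^2/(4a) = (-7.0594 + 12)^2/(4*1)
= 24.4095/4 = 6.1024


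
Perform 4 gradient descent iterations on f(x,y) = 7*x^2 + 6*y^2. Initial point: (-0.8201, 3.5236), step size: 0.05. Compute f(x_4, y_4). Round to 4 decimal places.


Gradient descent on f(x,y) = 7*x^2 + 6*y^2.
Starting point: (-0.8201, 3.5236), alpha = 0.05
Step 1: grad_x = 2*7*-0.8201 = -11.4814, grad_y = 2*6*3.5236 = 42.2832
  x_1 = -0.8201 - 0.05*-11.4814 = -0.246
  y_1 = 3.5236 - 0.05*42.2832 = 1.4094
Step 2: grad_x = 2*7*-0.246 = -3.4444, grad_y = 2*6*1.4094 = 16.9133
  x_2 = -0.246 - 0.05*-3.4444 = -0.0738
  y_2 = 1.4094 - 0.05*16.9133 = 0.5638
Step 3: grad_x = 2*7*-0.0738 = -1.0333, grad_y = 2*6*0.5638 = 6.7653
  x_3 = -0.0738 - 0.05*-1.0333 = -0.0221
  y_3 = 0.5638 - 0.05*6.7653 = 0.2255
Step 4: grad_x = 2*7*-0.0221 = -0.31, grad_y = 2*6*0.2255 = 2.7061
  x_4 = -0.0221 - 0.05*-0.31 = -0.0066
  y_4 = 0.2255 - 0.05*2.7061 = 0.0902
f(-0.0066, 0.0902) = 7*(-0.0066)^2 + 6*0.0902^2 = 0.0491


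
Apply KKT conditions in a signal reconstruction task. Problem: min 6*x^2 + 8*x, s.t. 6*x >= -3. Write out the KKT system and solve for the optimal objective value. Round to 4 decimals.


Step 1: Try lambda = 0 (constraint inactive).
x_unc = -8/(2*6) = -0.6667
Check: 6*-0.6667 = -4.0002 < -3 -- violated!
Step 2: Constraint must be active: 6*x = -3
x* = -3/6 = -0.5
lambda = (2*6*(-0.5) + 8)/6 = 0.3333
Step 3: Compute optimal value.
f(x*) = 6*(-0.5)^2 + 8*(-0.5) = -2.5


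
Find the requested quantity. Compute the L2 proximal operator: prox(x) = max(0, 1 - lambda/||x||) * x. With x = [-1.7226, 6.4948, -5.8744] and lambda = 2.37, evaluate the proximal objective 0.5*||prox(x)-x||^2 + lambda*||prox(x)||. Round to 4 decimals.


Step 1: Compute ||x||.
||x|| = 8.9252
Step 2: Compute scaling factor.
scale = max(0, 1 - 2.37/8.9252) = 0.7345
Step 3: prox(x) = [-1.2652, 4.7702, -4.3145]
||prox(x)|| = 6.5552
Step 4: Proximal objective.
0.5*||prox-x||^2 = 2.8085
lambda*||prox|| = 15.5358
Total = 18.3442


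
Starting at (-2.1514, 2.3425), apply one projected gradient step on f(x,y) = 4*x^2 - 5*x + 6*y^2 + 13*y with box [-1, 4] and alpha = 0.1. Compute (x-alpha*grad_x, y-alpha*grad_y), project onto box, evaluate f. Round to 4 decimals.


Step 1: Compute gradient at (-2.1514, 2.3425).
grad_x = 2*4*-2.1514 - 5 = -22.2112
grad_y = 2*6*2.3425 + 13 = 41.11
Step 2: Gradient step.
x_raw = -2.1514 - 0.1*-22.2112 = 0.0697
y_raw = 2.3425 - 0.1*41.11 = -1.7685
Step 3: Project onto [-1, 4].
x_proj = clip(0.0697) = 0.0697
y_proj = clip(-1.7685) = -1.0
Step 4: Evaluate f.
f(0.0697, -1.0) = -7.3292


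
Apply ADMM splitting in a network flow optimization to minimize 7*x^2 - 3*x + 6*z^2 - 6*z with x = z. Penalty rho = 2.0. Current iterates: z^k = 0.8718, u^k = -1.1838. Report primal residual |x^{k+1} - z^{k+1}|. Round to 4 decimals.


ADMM iteration with rho = 2.0, z^k = 0.8718, u^k = -1.1838
Step 1: x-update.
Minimize 7*x^2 - 3*x + (2.0/2)*(x - 0.8718 - 1.1838)^2
FOC: (2*7 + 2.0)*x = 3 + 2.0*(0.8718 + 1.1838)
x^{k+1} = 0.4445
Step 2: z-update.
Minimize 6*z^2 - 6*z + (2.0/2)*(0.4445 - z - 1.1838)^2
FOC: (2*6 + 2.0)*z = 6 + 2.0*(0.4445 - 1.1838)
z^{k+1} = 0.323
Step 3: u-update.
u^{k+1} = -1.1838 + 0.4445 - 0.323 = -1.0623
Step 4: Primal residual = |0.4445 - 0.323| = 0.1215


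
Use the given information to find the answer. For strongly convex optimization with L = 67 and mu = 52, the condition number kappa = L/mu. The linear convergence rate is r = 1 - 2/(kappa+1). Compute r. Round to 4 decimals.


Step 1: Compute the condition number.
kappa = L/mu = 67/52 = 1.2885
Step 2: Compute the convergence rate.
r = 1 - 2/(kappa + 1) = 1 - 2*mu/(L + mu) = (L - mu)/(L + mu) = 15/119 = 0.1261


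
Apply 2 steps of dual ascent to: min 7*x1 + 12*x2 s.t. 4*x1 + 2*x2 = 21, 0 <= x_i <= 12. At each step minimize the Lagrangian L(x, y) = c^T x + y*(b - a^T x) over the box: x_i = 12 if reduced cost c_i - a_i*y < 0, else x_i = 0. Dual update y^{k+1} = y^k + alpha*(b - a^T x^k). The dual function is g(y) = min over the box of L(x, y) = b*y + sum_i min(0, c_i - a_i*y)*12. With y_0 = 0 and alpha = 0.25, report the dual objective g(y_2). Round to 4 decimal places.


Dual ascent for LP: min 7*x1 + 12*x2, 4*x1 + 2*x2 = 21, 0 <= x_i <= 12
Step 1: y^k = 0.0, reduced costs: (7.0, 12.0)
  x^k = (0.0, 0.0), subgradient = b - a^T x = 21.0
  y^{k+1} = 0.0 + 0.25*21.0 = 5.25
Step 2: y^k = 5.25, reduced costs: (-14.0, 1.5)
  x^k = (12.0, 0.0), subgradient = b - a^T x = -27.0
  y^{k+1} = 5.25 + 0.25*-27.0 = -1.5
Dual objective at y_2 = -1.5: reduced costs (13.0, 15.0), box minimizer x = (0.0, 0.0)
g(y_2) = b*y + (c1 - a1*y)*x1 + (c2 - a2*y)*x2 = 21*(-1.5) + 13.0*0.0 + 15.0*0.0 = -31.5 + 0.0 + 0.0 = -31.5


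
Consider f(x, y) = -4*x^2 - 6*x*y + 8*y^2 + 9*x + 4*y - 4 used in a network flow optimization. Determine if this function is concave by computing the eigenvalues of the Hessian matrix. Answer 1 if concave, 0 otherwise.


The Hessian of f(x,y) = -4*x^2 - 6*x*y + 8*y^2 + 9*x + 4*y - 4 is:
H = [[-8, -6], [-6, 16]]
Trace = -8 + 16 = 8
Determinant = -8*16 - (-6)^2 = -164
Discriminant = (8)^2 - 4*-164 = 720.0
Eigenvalues: lambda_1 = -9.4164, lambda_2 = 17.4164
The function is not concave.

0


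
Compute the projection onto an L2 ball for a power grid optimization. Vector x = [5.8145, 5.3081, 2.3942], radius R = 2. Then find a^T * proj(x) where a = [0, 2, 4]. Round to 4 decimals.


Step 1: Compute ||x|| (intermediates to 6 decimals).
||x|| = sqrt(5.8145^2 + 5.3081^2 + 2.3942^2) = 8.229005
Step 2: Project.
Since ||x|| > R, scale = R/||x|| = 2/8.229005 = 0.243043, proj(x) = scale * x
proj(x) = [1.413174, 1.290097, 0.581894]
Step 3: Dot product.
a^T * proj(x) = 0*1.413174 + 2*1.290097 + 4*0.581894 = 4.9078


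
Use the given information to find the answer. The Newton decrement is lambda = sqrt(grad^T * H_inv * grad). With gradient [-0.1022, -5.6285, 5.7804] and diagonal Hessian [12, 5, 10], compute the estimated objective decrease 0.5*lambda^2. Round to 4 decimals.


Step 1: H is diagonal, so H^(-1) * g = [-0.0085, -1.1257, 0.578].
Step 2: g^T H^(-1) g = sum_i g_i^2 / H_ii
  = (-0.1022)^2/12 + (-5.6285)^2/5 + (5.7804)^2/10
  = 0.0009 + 6.336 + 3.3413 = 9.6782
Step 3: Objective decrease = 0.5 * g^T H^(-1) g = 4.8391
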